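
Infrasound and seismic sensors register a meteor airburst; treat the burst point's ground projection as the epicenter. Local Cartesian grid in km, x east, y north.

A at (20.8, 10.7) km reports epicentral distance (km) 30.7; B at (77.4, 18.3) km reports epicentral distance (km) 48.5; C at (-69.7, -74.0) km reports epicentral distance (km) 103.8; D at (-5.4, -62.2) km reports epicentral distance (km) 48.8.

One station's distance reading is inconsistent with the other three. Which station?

Solve using three stations at a time. Using A, C, D (subtract circle equations pairwise → linear system) gives (x, y) ≈ (18.9, -19.9).
Distances from that point to each station vs reported:
  A: calculated 30.7 vs reported 30.7 → residual 0.0 km
  B: calculated 69.9 vs reported 48.5 → residual 21.4 km
  C: calculated 103.8 vs reported 103.8 → residual 0.0 km
  D: calculated 48.8 vs reported 48.8 → residual 0.0 km
A, C, D are mutually consistent (residuals ≈ 0); B is off by 21.4 km.

B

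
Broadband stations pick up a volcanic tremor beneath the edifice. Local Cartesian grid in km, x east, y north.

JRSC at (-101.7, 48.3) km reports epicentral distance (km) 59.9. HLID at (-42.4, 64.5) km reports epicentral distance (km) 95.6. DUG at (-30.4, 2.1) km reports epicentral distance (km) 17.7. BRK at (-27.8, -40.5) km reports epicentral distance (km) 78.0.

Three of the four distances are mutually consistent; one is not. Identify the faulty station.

DUG

Solve using three stations at a time. Using JRSC, HLID, BRK (subtract circle equations pairwise → linear system) gives (x, y) ≈ (-100.3, -11.6).
Distances from that point to each station vs reported:
  JRSC: calculated 59.9 vs reported 59.9 → residual 0.0 km
  HLID: calculated 95.6 vs reported 95.6 → residual 0.0 km
  DUG: calculated 71.2 vs reported 17.7 → residual 53.5 km
  BRK: calculated 78.0 vs reported 78.0 → residual 0.0 km
JRSC, HLID, BRK are mutually consistent (residuals ≈ 0); DUG is off by 53.5 km.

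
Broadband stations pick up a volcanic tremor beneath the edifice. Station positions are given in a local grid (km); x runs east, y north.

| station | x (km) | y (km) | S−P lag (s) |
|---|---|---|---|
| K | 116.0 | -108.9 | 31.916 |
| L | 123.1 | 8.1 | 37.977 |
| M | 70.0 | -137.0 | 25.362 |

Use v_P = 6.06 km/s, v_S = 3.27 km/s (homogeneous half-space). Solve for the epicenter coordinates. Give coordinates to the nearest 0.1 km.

Distance from S−P lag: d = Δt · v_P v_S / (v_P − v_S) = Δt · (6.06·3.27)/(6.06−3.27) ≈ 7.1026·Δt.
So d_K = 226.69, d_L = 269.73, d_M = 180.14 km.
Circle about each station: (x − 116.0)² + (y + 108.9)² = 226.69²; (x − 123.1)² + (y − 8.1)² = 269.73²; (x − 70.0)² + (y + 137.0)² = 180.14².
Subtracting pairs of circle equations eliminates x²+y² and gives linear equations (the radical axes):
14.2 x + 234.0 y = -31461.91
-92.0 x − 56.2 y = 17291.73
Solving the 2×2 system: x ≈ -109.9, y ≈ -127.8 km.

(-109.9, -127.8)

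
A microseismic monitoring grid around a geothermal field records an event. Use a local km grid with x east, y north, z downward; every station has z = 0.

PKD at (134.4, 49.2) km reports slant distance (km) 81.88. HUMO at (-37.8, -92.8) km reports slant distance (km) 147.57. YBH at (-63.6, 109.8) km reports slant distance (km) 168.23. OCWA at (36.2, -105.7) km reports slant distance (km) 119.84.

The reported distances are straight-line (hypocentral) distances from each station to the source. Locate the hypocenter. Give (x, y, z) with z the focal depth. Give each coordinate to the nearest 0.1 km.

Each station gives a sphere (x−x_i)² + (y−y_i)² + z² = d_i² (stations at z=0).
Subtracting the PKD sphere from HUMO and YBH: z² cancels, leaving linear equations in x and y:
-344.4 x − 284.0 y = -25515.89
-396.0 x + 121.2 y = -25980.00
Solving: x ≈ 67.902, y ≈ 7.502 km (keep extra digits for the depth step; rounded: 67.9, 7.5).
Then from the PKD sphere: z² = 81.88² − (x − 134.4)² − (y − 49.2)² with x = 67.902, y = 7.502, so z ≈ 23.316 ≈ 23.3 km.

(67.9, 7.5, 23.3)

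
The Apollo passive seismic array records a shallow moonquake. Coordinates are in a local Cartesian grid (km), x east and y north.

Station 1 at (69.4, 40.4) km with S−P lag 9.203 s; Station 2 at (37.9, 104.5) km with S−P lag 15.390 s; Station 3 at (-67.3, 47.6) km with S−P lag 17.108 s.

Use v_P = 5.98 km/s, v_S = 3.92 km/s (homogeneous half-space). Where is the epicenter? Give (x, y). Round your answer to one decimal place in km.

Distance from S−P lag: d = Δt · v_P v_S / (v_P − v_S) = Δt · (5.98·3.92)/(5.98−3.92) ≈ 11.3794·Δt.
So d_Station 1 = 104.72, d_Station 2 = 175.13, d_Station 3 = 194.68 km.
Circle about each station: (x − 69.4)² + (y − 40.4)² = 104.72²; (x − 37.9)² + (y − 104.5)² = 175.13²; (x + 67.3)² + (y − 47.6)² = 194.68².
Subtracting pairs of circle equations eliminates x²+y² and gives linear equations (the radical axes):
-63.0 x + 128.2 y = -13796.10
-273.4 x + 14.4 y = -26587.49
Solving the 2×2 system: x ≈ 94.0, y ≈ -61.4 km.

(94.0, -61.4)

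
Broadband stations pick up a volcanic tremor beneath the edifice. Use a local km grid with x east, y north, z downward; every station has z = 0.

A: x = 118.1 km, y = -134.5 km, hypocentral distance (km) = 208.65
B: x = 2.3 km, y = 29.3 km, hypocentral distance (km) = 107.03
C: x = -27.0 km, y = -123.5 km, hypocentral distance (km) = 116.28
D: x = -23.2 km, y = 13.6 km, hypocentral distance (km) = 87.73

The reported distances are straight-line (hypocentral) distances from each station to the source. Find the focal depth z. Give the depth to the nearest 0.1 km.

depth ≈ 69.1 km

Each station gives a sphere (x−x_i)² + (y−y_i)² + z² = d_i² (stations at z=0).
Subtracting the A sphere from B and C: z² cancels, leaving linear equations in x and y:
-231.6 x + 327.6 y = 905.32
-290.2 x + 22.0 y = 13957.17
Solving: x ≈ -50.597, y ≈ -33.007 km (keep extra digits for the depth step; rounded: -50.6, -33.0).
Then from the A sphere: z² = 208.65² − (x − 118.1)² − (y + 134.5)² with x = -50.597, y = -33.007, so z ≈ 69.104 ≈ 69.1 km.
Check against D (with the unrounded solution): distance 87.74 ≈ 87.73 km. ✓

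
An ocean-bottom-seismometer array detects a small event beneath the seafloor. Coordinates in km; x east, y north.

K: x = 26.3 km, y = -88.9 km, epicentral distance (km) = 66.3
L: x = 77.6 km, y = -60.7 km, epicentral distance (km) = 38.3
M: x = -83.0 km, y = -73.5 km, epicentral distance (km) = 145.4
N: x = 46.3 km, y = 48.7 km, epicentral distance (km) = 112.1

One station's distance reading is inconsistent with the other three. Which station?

N

Solve using three stations at a time. Using K, L, M (subtract circle equations pairwise → linear system) gives (x, y) ≈ (55.5, -29.4).
Distances from that point to each station vs reported:
  K: calculated 66.3 vs reported 66.3 → residual 0.0 km
  L: calculated 38.3 vs reported 38.3 → residual 0.0 km
  M: calculated 145.4 vs reported 145.4 → residual 0.0 km
  N: calculated 78.7 vs reported 112.1 → residual 33.4 km
K, L, M are mutually consistent (residuals ≈ 0); N is off by 33.4 km.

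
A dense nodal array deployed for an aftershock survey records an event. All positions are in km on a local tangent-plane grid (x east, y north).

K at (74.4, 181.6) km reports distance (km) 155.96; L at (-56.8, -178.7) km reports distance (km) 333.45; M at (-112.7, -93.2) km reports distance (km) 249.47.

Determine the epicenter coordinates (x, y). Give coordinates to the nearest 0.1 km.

Circle about each station: (x − 74.4)² + (y − 181.6)² = 155.96²; (x + 56.8)² + (y + 178.7)² = 333.45²; (x + 112.7)² + (y + 93.2)² = 249.47².
Subtracting the K equation from the L and M equations removes the quadratic terms:
-262.4 x − 720.6 y = -90219.37
-374.2 x − 549.6 y = -55038.15
Solving the 2×2 system: x ≈ -79.1, y ≈ 154.0 km.

-79.1 km east, 154.0 km north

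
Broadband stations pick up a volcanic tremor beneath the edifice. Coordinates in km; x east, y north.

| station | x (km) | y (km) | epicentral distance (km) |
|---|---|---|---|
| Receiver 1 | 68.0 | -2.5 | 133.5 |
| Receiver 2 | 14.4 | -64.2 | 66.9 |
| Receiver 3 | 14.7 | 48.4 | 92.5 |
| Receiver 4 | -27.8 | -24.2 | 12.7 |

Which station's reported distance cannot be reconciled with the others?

Solve using three stations at a time. Using Receiver 2, Receiver 3, Receiver 4 (subtract circle equations pairwise → linear system) gives (x, y) ≈ (-40.4, -25.9).
Distances from that point to each station vs reported:
  Receiver 1: calculated 110.9 vs reported 133.5 → residual 22.6 km
  Receiver 2: calculated 66.9 vs reported 66.9 → residual 0.0 km
  Receiver 3: calculated 92.5 vs reported 92.5 → residual 0.0 km
  Receiver 4: calculated 12.8 vs reported 12.7 → residual 0.1 km
Receiver 2, Receiver 3, Receiver 4 are mutually consistent (residuals ≈ 0); Receiver 1 is off by 22.6 km.

Receiver 1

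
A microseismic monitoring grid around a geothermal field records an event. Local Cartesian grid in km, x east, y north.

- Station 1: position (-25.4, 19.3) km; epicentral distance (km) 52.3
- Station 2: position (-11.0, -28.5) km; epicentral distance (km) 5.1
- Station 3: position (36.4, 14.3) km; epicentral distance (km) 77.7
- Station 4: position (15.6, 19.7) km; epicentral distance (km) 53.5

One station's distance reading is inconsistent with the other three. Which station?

Solve using three stations at a time. Using Station 1, Station 2, Station 4 (subtract circle equations pairwise → linear system) gives (x, y) ≈ (-6.0, -29.3).
Distances from that point to each station vs reported:
  Station 1: calculated 52.3 vs reported 52.3 → residual 0.0 km
  Station 2: calculated 5.1 vs reported 5.1 → residual 0.0 km
  Station 3: calculated 60.8 vs reported 77.7 → residual 16.9 km
  Station 4: calculated 53.5 vs reported 53.5 → residual 0.0 km
Station 1, Station 2, Station 4 are mutually consistent (residuals ≈ 0); Station 3 is off by 16.9 km.

Station 3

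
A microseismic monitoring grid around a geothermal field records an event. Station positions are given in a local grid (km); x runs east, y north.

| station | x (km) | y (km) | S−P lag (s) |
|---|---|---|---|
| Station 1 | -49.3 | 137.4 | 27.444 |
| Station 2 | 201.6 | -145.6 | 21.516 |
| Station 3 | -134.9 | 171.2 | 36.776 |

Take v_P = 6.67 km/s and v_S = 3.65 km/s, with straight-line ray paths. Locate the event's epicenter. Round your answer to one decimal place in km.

Distance from S−P lag: d = Δt · v_P v_S / (v_P − v_S) = Δt · (6.67·3.65)/(6.67−3.65) ≈ 8.0614·Δt.
So d_Station 1 = 221.24, d_Station 2 = 173.45, d_Station 3 = 296.47 km.
Circle about each station: (x + 49.3)² + (y − 137.4)² = 221.24²; (x − 201.6)² + (y + 145.6)² = 173.45²; (x + 134.9)² + (y − 171.2)² = 296.47².
Subtracting pairs of circle equations eliminates x²+y² and gives linear equations (the radical axes):
501.8 x − 566.0 y = 59394.91
-171.2 x + 67.6 y = -12749.12
Solving the 2×2 system: x ≈ 50.8, y ≈ -59.9 km.
Check against Station 1 (with the unrounded x, y): √((x + 49.3)²+(y − 137.4)²) = 221.23 ≈ 221.24 km. ✓

50.8 km east, -59.9 km north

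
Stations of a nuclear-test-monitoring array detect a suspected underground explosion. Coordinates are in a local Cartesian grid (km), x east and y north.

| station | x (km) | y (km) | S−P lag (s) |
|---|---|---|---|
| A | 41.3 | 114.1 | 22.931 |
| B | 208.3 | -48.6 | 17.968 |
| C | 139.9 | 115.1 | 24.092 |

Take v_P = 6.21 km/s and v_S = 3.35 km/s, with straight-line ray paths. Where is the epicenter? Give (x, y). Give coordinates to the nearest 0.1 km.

Distance from S−P lag: d = Δt · v_P v_S / (v_P − v_S) = Δt · (6.21·3.35)/(6.21−3.35) ≈ 7.2740·Δt.
So d_A = 166.80, d_B = 130.70, d_C = 175.24 km.
Circle about each station: (x − 41.3)² + (y − 114.1)² = 166.80²; (x − 208.3)² + (y + 48.6)² = 130.70²; (x − 139.9)² + (y − 115.1)² = 175.24².
Subtracting the A equation from the B and C equations removes the quadratic terms:
334.0 x − 325.4 y = 41766.10
197.2 x + 2.0 y = 15208.70
Solving the 2×2 system: x ≈ 77.6, y ≈ -48.7 km.

x ≈ 77.6 km, y ≈ -48.7 km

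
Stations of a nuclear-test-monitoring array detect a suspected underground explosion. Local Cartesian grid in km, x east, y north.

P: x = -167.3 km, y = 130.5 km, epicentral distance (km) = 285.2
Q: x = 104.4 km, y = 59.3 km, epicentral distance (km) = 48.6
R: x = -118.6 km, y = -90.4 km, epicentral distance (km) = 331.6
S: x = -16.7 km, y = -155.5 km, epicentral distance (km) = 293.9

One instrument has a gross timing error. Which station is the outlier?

R

Solve using three stations at a time. Using P, Q, S (subtract circle equations pairwise → linear system) gives (x, y) ≈ (116.9, 106.3).
Distances from that point to each station vs reported:
  P: calculated 285.2 vs reported 285.2 → residual 0.0 km
  Q: calculated 48.6 vs reported 48.6 → residual 0.0 km
  R: calculated 306.8 vs reported 331.6 → residual 24.8 km
  S: calculated 293.9 vs reported 293.9 → residual 0.0 km
P, Q, S are mutually consistent (residuals ≈ 0); R is off by 24.8 km.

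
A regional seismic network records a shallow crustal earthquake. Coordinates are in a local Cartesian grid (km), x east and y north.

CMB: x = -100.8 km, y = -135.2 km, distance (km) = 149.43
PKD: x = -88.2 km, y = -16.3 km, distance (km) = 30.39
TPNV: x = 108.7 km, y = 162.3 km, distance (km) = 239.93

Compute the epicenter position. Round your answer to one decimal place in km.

Circle about each station: (x + 100.8)² + (y + 135.2)² = 149.43²; (x + 88.2)² + (y + 16.3)² = 30.39²; (x − 108.7)² + (y − 162.3)² = 239.93².
Subtracting the CMB equation from the PKD and TPNV equations removes the quadratic terms:
25.2 x + 237.8 y = 1011.02
419.0 x + 595.0 y = -25519.78
Solving the 2×2 system: x ≈ -78.8, y ≈ 12.6 km.
Check against CMB (with the unrounded x, y): √((x + 100.8)²+(y + 135.2)²) = 149.43 ≈ 149.43 km. ✓

x ≈ -78.8 km, y ≈ 12.6 km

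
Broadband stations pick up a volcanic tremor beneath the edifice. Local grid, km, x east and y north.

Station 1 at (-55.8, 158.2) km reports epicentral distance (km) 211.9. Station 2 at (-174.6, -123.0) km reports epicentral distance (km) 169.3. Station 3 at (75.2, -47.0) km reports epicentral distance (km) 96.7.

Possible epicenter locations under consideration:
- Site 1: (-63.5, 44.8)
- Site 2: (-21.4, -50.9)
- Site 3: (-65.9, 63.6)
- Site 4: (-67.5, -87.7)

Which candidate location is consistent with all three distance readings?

For each candidate, compare |candidate − station| to the reported distance:
Site 1: residuals Station 1 98.2, Station 2 31.9, Station 3 69.6 → max 98.2 km
Site 2: residuals Station 1 0.0, Station 2 0.0, Station 3 0.0 → max 0.0 km
Site 3: residuals Station 1 116.8, Station 2 46.7, Station 3 82.6 → max 116.8 km
Site 4: residuals Station 1 34.3, Station 2 56.5, Station 3 51.7 → max 56.5 km
Only Site 2 has all residuals ≈ 0.

Site 2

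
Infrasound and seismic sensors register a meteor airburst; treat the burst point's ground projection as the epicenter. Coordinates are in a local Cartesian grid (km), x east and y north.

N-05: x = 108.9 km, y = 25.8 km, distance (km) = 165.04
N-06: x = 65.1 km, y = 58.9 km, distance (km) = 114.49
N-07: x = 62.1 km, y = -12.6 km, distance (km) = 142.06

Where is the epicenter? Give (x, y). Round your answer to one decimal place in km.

(-47.9, 77.3)

Circle about each station: (x − 108.9)² + (y − 25.8)² = 165.04²; (x − 65.1)² + (y − 58.9)² = 114.49²; (x − 62.1)² + (y + 12.6)² = 142.06².
Subtracting pairs of circle equations eliminates x²+y² and gives linear equations (the radical axes):
-87.6 x + 66.2 y = 9312.61
-93.6 x − 76.8 y = -1452.52
Solving the 2×2 system: x ≈ -47.9, y ≈ 77.3 km.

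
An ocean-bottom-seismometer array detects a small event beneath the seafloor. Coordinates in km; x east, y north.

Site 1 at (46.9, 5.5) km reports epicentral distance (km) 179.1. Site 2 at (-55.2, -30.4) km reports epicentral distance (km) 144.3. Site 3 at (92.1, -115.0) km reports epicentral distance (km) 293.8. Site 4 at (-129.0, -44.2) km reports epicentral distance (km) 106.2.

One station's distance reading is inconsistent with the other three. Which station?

Site 4

Solve using three stations at a time. Using Site 1, Site 2, Site 3 (subtract circle equations pairwise → linear system) gives (x, y) ≈ (-101.0, 106.4).
Distances from that point to each station vs reported:
  Site 1: calculated 179.0 vs reported 179.1 → residual 0.1 km
  Site 2: calculated 144.2 vs reported 144.3 → residual 0.1 km
  Site 3: calculated 293.8 vs reported 293.8 → residual 0.0 km
  Site 4: calculated 153.1 vs reported 106.2 → residual 46.9 km
Site 1, Site 2, Site 3 are mutually consistent (residuals ≈ 0); Site 4 is off by 46.9 km.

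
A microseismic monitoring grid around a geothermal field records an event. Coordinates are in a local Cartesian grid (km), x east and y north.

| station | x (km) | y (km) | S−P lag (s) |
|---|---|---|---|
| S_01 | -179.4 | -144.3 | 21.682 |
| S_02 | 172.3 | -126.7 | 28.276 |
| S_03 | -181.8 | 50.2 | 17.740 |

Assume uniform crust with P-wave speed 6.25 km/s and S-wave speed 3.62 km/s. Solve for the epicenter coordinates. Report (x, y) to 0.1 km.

-44.2 km east, -15.8 km north

Distance from S−P lag: d = Δt · v_P v_S / (v_P − v_S) = Δt · (6.25·3.62)/(6.25−3.62) ≈ 8.6027·Δt.
So d_S_01 = 186.52, d_S_02 = 243.25, d_S_03 = 152.61 km.
Circle about each station: (x + 179.4)² + (y + 144.3)² = 186.52²; (x − 172.3)² + (y + 126.7)² = 243.25²; (x + 181.8)² + (y − 50.2)² = 152.61².
Subtracting pairs of circle equations eliminates x²+y² and gives linear equations (the radical axes):
703.4 x + 35.2 y = -31647.52
-4.8 x + 389.0 y = -5935.67
Solving the 2×2 system: x ≈ -44.2, y ≈ -15.8 km.
Check against S_01 (with the unrounded x, y): √((x + 179.4)²+(y + 144.3)²) = 186.52 ≈ 186.52 km. ✓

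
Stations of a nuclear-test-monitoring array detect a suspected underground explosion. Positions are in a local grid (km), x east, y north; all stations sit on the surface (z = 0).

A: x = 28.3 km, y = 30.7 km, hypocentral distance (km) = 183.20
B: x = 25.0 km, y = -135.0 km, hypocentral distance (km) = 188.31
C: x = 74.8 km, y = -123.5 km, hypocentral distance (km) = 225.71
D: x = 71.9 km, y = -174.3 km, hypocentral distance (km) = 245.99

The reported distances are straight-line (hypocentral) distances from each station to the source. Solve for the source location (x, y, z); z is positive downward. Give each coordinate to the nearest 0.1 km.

x ≈ -125.4 km, y ≈ -43.4 km, depth ≈ 66.7 km

Each station gives a sphere (x−x_i)² + (y−y_i)² + z² = d_i² (stations at z=0).
Subtracting the A sphere from B and C: z² cancels, leaving linear equations in x and y:
-6.6 x − 331.4 y = 15208.20
93.0 x − 308.4 y = 1721.15
Solving: x ≈ -125.392, y ≈ -43.394 km (keep extra digits for the depth step; rounded: -125.4, -43.4).
Then from the A sphere: z² = 183.20² − (x − 28.3)² − (y − 30.7)² with x = -125.392, y = -43.394, so z ≈ 66.716 ≈ 66.7 km.
Check against D (with the unrounded solution): distance 245.99 ≈ 245.99 km. ✓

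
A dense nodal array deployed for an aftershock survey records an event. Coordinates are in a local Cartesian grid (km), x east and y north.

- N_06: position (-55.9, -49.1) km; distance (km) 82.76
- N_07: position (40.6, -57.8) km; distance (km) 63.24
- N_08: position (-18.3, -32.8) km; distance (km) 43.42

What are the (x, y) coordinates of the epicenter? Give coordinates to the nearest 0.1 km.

(11.8, -1.5)

Circle about each station: (x + 55.9)² + (y + 49.1)² = 82.76²; (x − 40.6)² + (y + 57.8)² = 63.24²; (x + 18.3)² + (y + 32.8)² = 43.42².
Subtracting the N_06 equation from the N_07 and N_08 equations removes the quadratic terms:
193.0 x − 17.4 y = 2303.50
75.2 x + 32.6 y = 839.03
Solving the 2×2 system: x ≈ 11.8, y ≈ -1.5 km.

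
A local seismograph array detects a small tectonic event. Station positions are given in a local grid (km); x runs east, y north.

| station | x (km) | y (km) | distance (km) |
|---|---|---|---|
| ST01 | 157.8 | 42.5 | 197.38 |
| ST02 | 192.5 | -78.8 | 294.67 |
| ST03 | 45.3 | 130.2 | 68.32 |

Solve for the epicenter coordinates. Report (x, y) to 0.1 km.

(-22.6, 122.6)

Circle about each station: (x − 157.8)² + (y − 42.5)² = 197.38²; (x − 192.5)² + (y + 78.8)² = 294.67²; (x − 45.3)² + (y − 130.2)² = 68.32².
Subtracting the ST01 equation from the ST02 and ST03 equations removes the quadratic terms:
69.4 x − 242.6 y = -31312.94
-225.0 x + 175.4 y = 26588.28
Solving the 2×2 system: x ≈ -22.6, y ≈ 122.6 km.
Check against ST01 (with the unrounded x, y): √((x − 157.8)²+(y − 42.5)²) = 197.38 ≈ 197.38 km. ✓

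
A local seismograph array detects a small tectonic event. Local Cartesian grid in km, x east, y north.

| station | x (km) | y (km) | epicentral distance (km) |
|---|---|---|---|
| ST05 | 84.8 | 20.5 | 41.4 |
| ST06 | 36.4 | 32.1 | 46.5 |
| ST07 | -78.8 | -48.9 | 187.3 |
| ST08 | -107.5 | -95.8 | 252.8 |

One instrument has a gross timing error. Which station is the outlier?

ST08

Solve using three stations at a time. Using ST05, ST06, ST07 (subtract circle equations pairwise → linear system) gives (x, y) ≈ (73.4, 60.3).
Distances from that point to each station vs reported:
  ST05: calculated 41.4 vs reported 41.4 → residual 0.0 km
  ST06: calculated 46.5 vs reported 46.5 → residual 0.0 km
  ST07: calculated 187.3 vs reported 187.3 → residual 0.0 km
  ST08: calculated 238.9 vs reported 252.8 → residual 13.9 km
ST05, ST06, ST07 are mutually consistent (residuals ≈ 0); ST08 is off by 13.9 km.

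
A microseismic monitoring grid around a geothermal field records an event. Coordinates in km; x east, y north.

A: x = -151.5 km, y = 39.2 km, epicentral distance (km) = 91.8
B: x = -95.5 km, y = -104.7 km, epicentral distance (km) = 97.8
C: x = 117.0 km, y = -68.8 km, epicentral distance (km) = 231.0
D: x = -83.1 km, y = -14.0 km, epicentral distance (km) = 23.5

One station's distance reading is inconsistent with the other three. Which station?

Solve using three stations at a time. Using B, C, D (subtract circle equations pairwise → linear system) gives (x, y) ≈ (-105.7, -7.4).
Distances from that point to each station vs reported:
  A: calculated 65.4 vs reported 91.8 → residual 26.4 km
  B: calculated 97.8 vs reported 97.8 → residual 0.0 km
  C: calculated 231.0 vs reported 231.0 → residual 0.0 km
  D: calculated 23.5 vs reported 23.5 → residual 0.0 km
B, C, D are mutually consistent (residuals ≈ 0); A is off by 26.4 km.

A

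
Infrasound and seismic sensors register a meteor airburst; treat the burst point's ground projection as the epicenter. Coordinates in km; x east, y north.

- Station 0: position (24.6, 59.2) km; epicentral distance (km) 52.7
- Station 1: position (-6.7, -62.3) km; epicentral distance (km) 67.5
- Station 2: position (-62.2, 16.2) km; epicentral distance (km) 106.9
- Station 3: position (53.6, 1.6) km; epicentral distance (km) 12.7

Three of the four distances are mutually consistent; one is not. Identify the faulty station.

Station 1

Solve using three stations at a time. Using Station 0, Station 2, Station 3 (subtract circle equations pairwise → linear system) gives (x, y) ≈ (44.5, 10.4).
Distances from that point to each station vs reported:
  Station 0: calculated 52.7 vs reported 52.7 → residual 0.0 km
  Station 1: calculated 89.0 vs reported 67.5 → residual 21.5 km
  Station 2: calculated 106.9 vs reported 106.9 → residual 0.0 km
  Station 3: calculated 12.7 vs reported 12.7 → residual 0.0 km
Station 0, Station 2, Station 3 are mutually consistent (residuals ≈ 0); Station 1 is off by 21.5 km.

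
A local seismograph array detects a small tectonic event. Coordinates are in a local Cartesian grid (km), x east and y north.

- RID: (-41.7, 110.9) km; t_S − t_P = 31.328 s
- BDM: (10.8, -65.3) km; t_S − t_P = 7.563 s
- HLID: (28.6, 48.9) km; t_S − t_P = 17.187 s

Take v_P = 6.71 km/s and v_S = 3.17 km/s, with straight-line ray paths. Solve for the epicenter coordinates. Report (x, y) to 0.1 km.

Distance from S−P lag: d = Δt · v_P v_S / (v_P − v_S) = Δt · (6.71·3.17)/(6.71−3.17) ≈ 6.0087·Δt.
So d_RID = 188.24, d_BDM = 45.44, d_HLID = 103.27 km.
Circle about each station: (x + 41.7)² + (y − 110.9)² = 188.24²; (x − 10.8)² + (y + 65.3)² = 45.44²; (x − 28.6)² + (y − 48.9)² = 103.27².
Subtracting the RID equation from the BDM and HLID equations removes the quadratic terms:
105.0 x − 352.4 y = 23712.53
140.6 x − 124.0 y = 13941.07
Solving the 2×2 system: x ≈ 54.0, y ≈ -51.2 km.

(54.0, -51.2)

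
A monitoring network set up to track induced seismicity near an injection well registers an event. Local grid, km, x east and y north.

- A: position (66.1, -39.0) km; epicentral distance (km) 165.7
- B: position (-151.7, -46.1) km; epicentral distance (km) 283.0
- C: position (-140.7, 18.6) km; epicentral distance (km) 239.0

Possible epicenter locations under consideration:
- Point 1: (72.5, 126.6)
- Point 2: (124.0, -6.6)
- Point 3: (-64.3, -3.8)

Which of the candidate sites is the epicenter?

For each candidate, compare |candidate − station| to the reported distance:
Point 1: residuals A 0.0, B 0.0, C 0.0 → max 0.0 km
Point 2: residuals A 99.4, B 4.5, C 26.9 → max 99.4 km
Point 3: residuals A 30.6, B 185.9, C 159.4 → max 185.9 km
Only Point 1 has all residuals ≈ 0.

Point 1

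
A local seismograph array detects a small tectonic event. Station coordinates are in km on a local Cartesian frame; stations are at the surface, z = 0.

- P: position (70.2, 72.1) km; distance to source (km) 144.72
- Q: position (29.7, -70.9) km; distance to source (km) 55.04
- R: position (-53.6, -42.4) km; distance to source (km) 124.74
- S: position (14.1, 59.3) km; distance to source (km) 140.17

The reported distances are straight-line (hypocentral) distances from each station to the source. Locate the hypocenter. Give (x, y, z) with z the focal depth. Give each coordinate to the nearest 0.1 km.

x ≈ 60.4 km, y ≈ -65.0 km, depth ≈ 45.3 km

Each station gives a sphere (x−x_i)² + (y−y_i)² + z² = d_i² (stations at z=0).
Subtracting the P sphere from Q and R: z² cancels, leaving linear equations in x and y:
-81.0 x − 286.0 y = 13696.93
-247.6 x − 229.0 y = -71.92
Solving: x ≈ 60.407, y ≈ -65.000 km (keep extra digits for the depth step; rounded: 60.4, -65.0).
Then from the P sphere: z² = 144.72² − (x − 70.2)² − (y − 72.1)² with x = 60.407, y = -65.000, so z ≈ 45.294 ≈ 45.3 km.
Check against S (with the unrounded solution): distance 140.17 ≈ 140.17 km. ✓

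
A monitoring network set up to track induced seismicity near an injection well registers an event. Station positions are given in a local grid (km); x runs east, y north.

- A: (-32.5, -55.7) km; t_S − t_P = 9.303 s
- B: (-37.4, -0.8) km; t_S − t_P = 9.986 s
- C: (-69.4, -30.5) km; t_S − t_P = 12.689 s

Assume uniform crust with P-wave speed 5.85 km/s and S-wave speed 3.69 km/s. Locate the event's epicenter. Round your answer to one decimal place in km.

(57.4, -32.0)

Distance from S−P lag: d = Δt · v_P v_S / (v_P − v_S) = Δt · (5.85·3.69)/(5.85−3.69) ≈ 9.9938·Δt.
So d_A = 92.97, d_B = 99.80, d_C = 126.81 km.
Circle about each station: (x + 32.5)² + (y + 55.7)² = 92.97²; (x + 37.4)² + (y + 0.8)² = 99.80²; (x + 69.4)² + (y + 30.5)² = 126.81².
Subtracting the A equation from the B and C equations removes the quadratic terms:
-9.8 x + 109.8 y = -4075.96
-73.8 x + 50.4 y = -5849.49
Solving the 2×2 system: x ≈ 57.4, y ≈ -32.0 km.
Check against A (with the unrounded x, y): √((x + 32.5)²+(y + 55.7)²) = 92.98 ≈ 92.97 km. ✓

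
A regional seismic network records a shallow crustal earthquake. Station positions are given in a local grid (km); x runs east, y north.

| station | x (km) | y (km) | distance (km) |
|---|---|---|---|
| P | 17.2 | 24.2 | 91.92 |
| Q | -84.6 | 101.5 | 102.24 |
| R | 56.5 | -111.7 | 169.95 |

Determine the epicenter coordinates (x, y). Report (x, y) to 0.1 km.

Circle about each station: (x − 17.2)² + (y − 24.2)² = 91.92²; (x + 84.6)² + (y − 101.5)² = 102.24²; (x − 56.5)² + (y + 111.7)² = 169.95².
Subtracting pairs of circle equations eliminates x²+y² and gives linear equations (the radical axes):
-203.6 x + 154.6 y = 14574.20
78.6 x − 271.8 y = -5646.06
Solving the 2×2 system: x ≈ -71.5, y ≈ 0.1 km.
Check against P (with the unrounded x, y): √((x − 17.2)²+(y − 24.2)²) = 91.93 ≈ 91.92 km. ✓

x ≈ -71.5 km, y ≈ 0.1 km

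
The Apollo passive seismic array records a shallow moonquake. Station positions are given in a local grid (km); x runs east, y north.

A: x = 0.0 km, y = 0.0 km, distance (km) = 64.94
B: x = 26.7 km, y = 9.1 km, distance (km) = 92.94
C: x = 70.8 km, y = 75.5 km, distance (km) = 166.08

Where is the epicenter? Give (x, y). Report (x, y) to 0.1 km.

Circle about each station: x² + y² = 64.94²; (x − 26.7)² + (y − 9.1)² = 92.94²; (x − 70.8)² + (y − 75.5)² = 166.08².
Subtracting pairs of circle equations eliminates x²+y² and gives linear equations (the radical axes):
53.4 x + 18.2 y = -3624.94
141.6 x + 151.0 y = -12652.47
Solving the 2×2 system: x ≈ -57.8, y ≈ -29.6 km.
Check against A (with the unrounded x, y): √(x²+y²) = 64.93 ≈ 64.94 km. ✓

x ≈ -57.8 km, y ≈ -29.6 km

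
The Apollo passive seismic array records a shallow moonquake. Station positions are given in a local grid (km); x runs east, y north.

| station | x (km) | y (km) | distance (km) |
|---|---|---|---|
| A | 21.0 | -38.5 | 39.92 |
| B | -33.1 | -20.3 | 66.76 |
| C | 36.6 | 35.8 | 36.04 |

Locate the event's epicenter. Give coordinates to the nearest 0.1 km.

Circle about each station: (x − 21.0)² + (y + 38.5)² = 39.92²; (x + 33.1)² + (y + 20.3)² = 66.76²; (x − 36.6)² + (y − 35.8)² = 36.04².
Subtracting the A equation from the B and C equations removes the quadratic terms:
-108.2 x + 36.4 y = -3278.84
31.2 x + 148.6 y = 992.67
Solving the 2×2 system: x ≈ 30.4, y ≈ 0.3 km.

x ≈ 30.4 km, y ≈ 0.3 km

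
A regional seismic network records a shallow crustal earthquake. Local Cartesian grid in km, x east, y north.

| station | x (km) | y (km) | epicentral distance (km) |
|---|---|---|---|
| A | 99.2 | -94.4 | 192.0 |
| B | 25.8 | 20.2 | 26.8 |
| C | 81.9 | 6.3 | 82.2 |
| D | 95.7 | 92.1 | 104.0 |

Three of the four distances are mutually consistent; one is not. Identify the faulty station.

A

Solve using three stations at a time. Using B, C, D (subtract circle equations pairwise → linear system) gives (x, y) ≈ (6.4, 38.8).
Distances from that point to each station vs reported:
  A: calculated 162.4 vs reported 192.0 → residual 29.6 km
  B: calculated 26.9 vs reported 26.8 → residual 0.1 km
  C: calculated 82.2 vs reported 82.2 → residual 0.0 km
  D: calculated 104.0 vs reported 104.0 → residual 0.0 km
B, C, D are mutually consistent (residuals ≈ 0); A is off by 29.6 km.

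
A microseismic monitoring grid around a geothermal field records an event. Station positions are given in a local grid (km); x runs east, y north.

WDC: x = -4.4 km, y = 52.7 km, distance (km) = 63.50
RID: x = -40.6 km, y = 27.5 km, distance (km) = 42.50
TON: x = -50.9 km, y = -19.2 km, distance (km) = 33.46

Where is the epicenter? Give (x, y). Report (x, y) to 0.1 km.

x ≈ -19.0 km, y ≈ -9.1 km

Circle about each station: (x + 4.4)² + (y − 52.7)² = 63.50²; (x + 40.6)² + (y − 27.5)² = 42.50²; (x + 50.9)² + (y + 19.2)² = 33.46².
Subtracting pairs of circle equations eliminates x²+y² and gives linear equations (the radical axes):
-72.4 x − 50.4 y = 1833.96
-93.0 x − 143.8 y = 3075.48
Solving the 2×2 system: x ≈ -19.0, y ≈ -9.1 km.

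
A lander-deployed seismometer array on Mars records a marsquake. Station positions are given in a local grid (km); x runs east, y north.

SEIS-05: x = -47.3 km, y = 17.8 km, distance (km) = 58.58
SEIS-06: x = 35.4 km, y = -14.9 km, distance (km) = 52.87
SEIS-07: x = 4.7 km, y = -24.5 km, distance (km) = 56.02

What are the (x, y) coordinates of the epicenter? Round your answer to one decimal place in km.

(9.7, 31.3)

Circle about each station: (x + 47.3)² + (y − 17.8)² = 58.58²; (x − 35.4)² + (y + 14.9)² = 52.87²; (x − 4.7)² + (y + 24.5)² = 56.02².
Subtracting pairs of circle equations eliminates x²+y² and gives linear equations (the radical axes):
165.4 x − 65.4 y = -442.58
104.0 x − 84.6 y = -1638.41
Solving the 2×2 system: x ≈ 9.7, y ≈ 31.3 km.
Check against SEIS-05 (with the unrounded x, y): √((x + 47.3)²+(y − 17.8)²) = 58.57 ≈ 58.58 km. ✓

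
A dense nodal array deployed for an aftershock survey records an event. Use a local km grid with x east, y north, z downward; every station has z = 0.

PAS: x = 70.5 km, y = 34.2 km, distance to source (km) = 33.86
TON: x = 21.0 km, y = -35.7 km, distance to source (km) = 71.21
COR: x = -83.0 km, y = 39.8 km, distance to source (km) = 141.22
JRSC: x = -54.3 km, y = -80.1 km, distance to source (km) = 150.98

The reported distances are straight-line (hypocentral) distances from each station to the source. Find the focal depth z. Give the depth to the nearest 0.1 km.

depth ≈ 26.8 km

Each station gives a sphere (x−x_i)² + (y−y_i)² + z² = d_i² (stations at z=0).
Subtracting the PAS sphere from TON and COR: z² cancels, leaving linear equations in x and y:
-99.0 x − 139.8 y = -8348.76
-307.0 x + 11.2 y = -16463.44
Solving: x ≈ 54.400, y ≈ 21.196 km (keep extra digits for the depth step; rounded: 54.4, 21.2).
Then from the PAS sphere: z² = 33.86² − (x − 70.5)² − (y − 34.2)² with x = 54.400, y = 21.196, so z ≈ 26.799 ≈ 26.8 km.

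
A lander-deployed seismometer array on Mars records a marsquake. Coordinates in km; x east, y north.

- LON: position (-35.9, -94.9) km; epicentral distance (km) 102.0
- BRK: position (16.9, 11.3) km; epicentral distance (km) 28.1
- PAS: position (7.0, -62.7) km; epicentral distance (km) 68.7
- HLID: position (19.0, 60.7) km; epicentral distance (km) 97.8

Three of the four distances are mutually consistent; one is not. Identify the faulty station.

Solve using three stations at a time. Using LON, BRK, PAS (subtract circle equations pairwise → linear system) gives (x, y) ≈ (-10.2, 3.8).
Distances from that point to each station vs reported:
  LON: calculated 102.0 vs reported 102.0 → residual 0.0 km
  BRK: calculated 28.1 vs reported 28.1 → residual 0.0 km
  PAS: calculated 68.7 vs reported 68.7 → residual 0.0 km
  HLID: calculated 63.9 vs reported 97.8 → residual 33.9 km
LON, BRK, PAS are mutually consistent (residuals ≈ 0); HLID is off by 33.9 km.

HLID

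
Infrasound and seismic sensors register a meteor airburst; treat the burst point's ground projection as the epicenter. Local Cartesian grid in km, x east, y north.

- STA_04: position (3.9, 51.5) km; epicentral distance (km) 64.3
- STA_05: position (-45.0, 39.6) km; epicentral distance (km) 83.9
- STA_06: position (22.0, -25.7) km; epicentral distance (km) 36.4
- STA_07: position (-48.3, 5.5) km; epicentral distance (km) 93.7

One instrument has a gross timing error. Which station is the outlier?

STA_05

Solve using three stations at a time. Using STA_04, STA_06, STA_07 (subtract circle equations pairwise → linear system) gives (x, y) ≈ (45.4, 2.3).
Distances from that point to each station vs reported:
  STA_04: calculated 64.3 vs reported 64.3 → residual 0.0 km
  STA_05: calculated 97.8 vs reported 83.9 → residual 13.9 km
  STA_06: calculated 36.5 vs reported 36.4 → residual 0.1 km
  STA_07: calculated 93.7 vs reported 93.7 → residual 0.0 km
STA_04, STA_06, STA_07 are mutually consistent (residuals ≈ 0); STA_05 is off by 13.9 km.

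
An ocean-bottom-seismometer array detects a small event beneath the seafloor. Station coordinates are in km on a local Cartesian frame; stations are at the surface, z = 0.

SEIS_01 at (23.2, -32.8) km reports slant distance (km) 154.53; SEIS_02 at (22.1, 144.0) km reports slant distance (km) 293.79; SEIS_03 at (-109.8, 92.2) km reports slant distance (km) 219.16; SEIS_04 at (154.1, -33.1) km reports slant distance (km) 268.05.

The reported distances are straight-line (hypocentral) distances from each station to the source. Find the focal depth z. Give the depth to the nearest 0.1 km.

Each station gives a sphere (x−x_i)² + (y−y_i)² + z² = d_i² (stations at z=0).
Subtracting the SEIS_01 sphere from SEIS_02 and SEIS_03: z² cancels, leaving linear equations in x and y:
-2.2 x + 353.6 y = -42822.71
-266.0 x + 250.0 y = -5208.78
Solving: x ≈ -94.793, y ≈ -121.695 km (keep extra digits for the depth step; rounded: -94.8, -121.7).
Then from the SEIS_01 sphere: z² = 154.53² − (x − 23.2)² − (y + 32.8)² with x = -94.793, y = -121.695, so z ≈ 45.330 ≈ 45.3 km.

depth ≈ 45.3 km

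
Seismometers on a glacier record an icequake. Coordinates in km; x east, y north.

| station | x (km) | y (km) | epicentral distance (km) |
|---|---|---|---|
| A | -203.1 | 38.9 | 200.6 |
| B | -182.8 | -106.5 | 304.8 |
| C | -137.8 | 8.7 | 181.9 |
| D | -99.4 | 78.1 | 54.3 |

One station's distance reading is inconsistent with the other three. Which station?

D

Solve using three stations at a time. Using A, B, C (subtract circle equations pairwise → linear system) gives (x, y) ≈ (-49.3, 167.4).
Distances from that point to each station vs reported:
  A: calculated 200.4 vs reported 200.6 → residual 0.2 km
  B: calculated 304.7 vs reported 304.8 → residual 0.1 km
  C: calculated 181.7 vs reported 181.9 → residual 0.2 km
  D: calculated 102.4 vs reported 54.3 → residual 48.1 km
A, B, C are mutually consistent (residuals ≈ 0); D is off by 48.1 km.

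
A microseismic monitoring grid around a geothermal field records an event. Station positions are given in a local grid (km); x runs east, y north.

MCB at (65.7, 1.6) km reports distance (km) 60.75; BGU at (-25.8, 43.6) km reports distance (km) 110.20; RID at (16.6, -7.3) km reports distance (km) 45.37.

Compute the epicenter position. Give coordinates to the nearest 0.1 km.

Circle about each station: (x − 65.7)² + (y − 1.6)² = 60.75²; (x + 25.8)² + (y − 43.6)² = 110.20²; (x − 16.6)² + (y + 7.3)² = 45.37².
Subtracting the MCB equation from the BGU and RID equations removes the quadratic terms:
-183.0 x + 84.0 y = -10205.93
-98.2 x − 17.8 y = -2358.07
Solving the 2×2 system: x ≈ 33.0, y ≈ -49.6 km.

(33.0, -49.6)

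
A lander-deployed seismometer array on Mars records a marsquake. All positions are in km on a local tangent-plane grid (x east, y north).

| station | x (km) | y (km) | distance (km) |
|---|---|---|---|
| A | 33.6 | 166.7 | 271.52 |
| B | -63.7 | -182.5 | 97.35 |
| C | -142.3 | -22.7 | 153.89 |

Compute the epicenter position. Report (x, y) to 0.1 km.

Circle about each station: (x − 33.6)² + (y − 166.7)² = 271.52²; (x + 63.7)² + (y + 182.5)² = 97.35²; (x + 142.3)² + (y + 22.7)² = 153.89².
Subtracting the A equation from the B and C equations removes the quadratic terms:
-194.6 x − 698.4 y = 72692.18
-351.8 x − 378.8 y = 41887.71
Solving the 2×2 system: x ≈ -10.0, y ≈ -101.3 km.

(-10.0, -101.3)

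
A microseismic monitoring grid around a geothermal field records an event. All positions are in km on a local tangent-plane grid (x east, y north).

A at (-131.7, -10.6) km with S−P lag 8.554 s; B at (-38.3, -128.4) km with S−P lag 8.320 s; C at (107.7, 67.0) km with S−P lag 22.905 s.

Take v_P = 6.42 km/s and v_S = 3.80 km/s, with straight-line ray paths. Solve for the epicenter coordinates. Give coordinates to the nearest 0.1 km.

-66.4 km east, -56.2 km north

Distance from S−P lag: d = Δt · v_P v_S / (v_P − v_S) = Δt · (6.42·3.80)/(6.42−3.80) ≈ 9.3115·Δt.
So d_A = 79.65, d_B = 77.47, d_C = 213.28 km.
Circle about each station: (x + 131.7)² + (y + 10.6)² = 79.65²; (x + 38.3)² + (y + 128.4)² = 77.47²; (x − 107.7)² + (y − 67.0)² = 213.28².
Subtracting pairs of circle equations eliminates x²+y² and gives linear equations (the radical axes):
186.8 x − 235.6 y = 838.72
478.8 x + 155.2 y = -40513.20
Solving the 2×2 system: x ≈ -66.4, y ≈ -56.2 km.
Check against A (with the unrounded x, y): √((x + 131.7)²+(y + 10.6)²) = 79.65 ≈ 79.65 km. ✓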